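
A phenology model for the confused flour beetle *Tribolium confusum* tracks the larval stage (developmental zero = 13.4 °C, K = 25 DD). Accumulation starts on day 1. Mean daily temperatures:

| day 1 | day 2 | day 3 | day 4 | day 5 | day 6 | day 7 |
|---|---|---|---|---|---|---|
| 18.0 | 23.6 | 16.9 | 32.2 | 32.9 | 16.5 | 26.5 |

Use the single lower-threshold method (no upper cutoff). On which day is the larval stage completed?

day 4

Daily DD above 13.4 °C: 4.6, 10.2, 3.5, 18.8, 19.5, 3.1, 13.1.
Cumulative: 4.6, 14.8, 18.3, 37.1, 56.6, 59.7, 72.8.
The total first reaches 25 DD on day 4.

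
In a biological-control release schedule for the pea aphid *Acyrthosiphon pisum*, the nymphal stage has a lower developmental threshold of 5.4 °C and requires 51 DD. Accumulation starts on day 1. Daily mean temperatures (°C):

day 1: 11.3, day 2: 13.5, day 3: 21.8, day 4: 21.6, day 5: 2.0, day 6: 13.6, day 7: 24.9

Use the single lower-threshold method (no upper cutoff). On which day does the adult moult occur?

Daily DD above 5.4 °C: 5.9, 8.1, 16.4, 16.2, 0.0, 8.2, 19.5.
Cumulative: 5.9, 14.0, 30.4, 46.6, 46.6, 54.8, 74.3.
The total first reaches 51 DD on day 6.

day 6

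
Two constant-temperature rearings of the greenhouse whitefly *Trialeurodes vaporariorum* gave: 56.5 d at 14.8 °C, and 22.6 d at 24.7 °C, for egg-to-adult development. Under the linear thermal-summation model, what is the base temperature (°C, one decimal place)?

8.2 °C

Under the model K = D·(T − T_b), so D₁·(T₁ − T_b) = D₂·(T₂ − T_b).
56.5·(14.8 − T_b) = 22.6·(24.7 − T_b)
T_b = (56.5·14.8 − 22.6·24.7) / (56.5 − 22.6) = 277.98 / 33.9 = 8.200 °C ≈ 8.2 °C.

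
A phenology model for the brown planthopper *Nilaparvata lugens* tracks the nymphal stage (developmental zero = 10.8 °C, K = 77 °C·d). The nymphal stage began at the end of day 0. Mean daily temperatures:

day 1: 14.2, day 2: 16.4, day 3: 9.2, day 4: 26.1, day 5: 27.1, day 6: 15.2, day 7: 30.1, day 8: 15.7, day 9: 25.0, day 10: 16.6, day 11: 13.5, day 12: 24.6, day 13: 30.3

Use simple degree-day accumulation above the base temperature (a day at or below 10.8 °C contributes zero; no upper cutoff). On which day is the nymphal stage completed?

Daily DD above 10.8 °C: 3.4, 5.6, 0.0, 15.3, 16.3, 4.4, 19.3, 4.9, 14.2, 5.8, 2.7, 13.8, 19.5.
Cumulative: 3.4, 9.0, 9.0, 24.3, 40.6, 45.0, 64.3, 69.2, 83.4, 89.2, 91.9, 105.7, 125.2.
The total first reaches 77 DD on day 9.

day 9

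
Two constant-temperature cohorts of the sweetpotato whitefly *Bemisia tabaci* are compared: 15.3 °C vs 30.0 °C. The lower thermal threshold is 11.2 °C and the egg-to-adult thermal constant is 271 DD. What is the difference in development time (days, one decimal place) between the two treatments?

At 15.3 °C: 271 / (15.3 − 11.2) = 271 / 4.1 = 66.098 d.
At 30.0 °C: 271 / (30.0 − 11.2) = 271 / 18.8 = 14.415 d.
Difference = |66.098 − 14.415| = 51.683 ≈ 51.7 days.

51.7 days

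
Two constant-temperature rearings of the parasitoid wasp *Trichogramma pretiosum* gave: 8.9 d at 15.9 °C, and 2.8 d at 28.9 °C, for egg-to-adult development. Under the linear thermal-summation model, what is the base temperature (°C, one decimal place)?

Linear rate model ⇒ the product D·(T − T_b) is constant across temperatures.
8.9·(15.9 − T_b) = 2.8·(28.9 − T_b)
T_b = (8.9·15.9 − 2.8·28.9) / (8.9 − 2.8) = 60.59 / 6.1 = 9.933 °C ≈ 9.9 °C.

9.9 °C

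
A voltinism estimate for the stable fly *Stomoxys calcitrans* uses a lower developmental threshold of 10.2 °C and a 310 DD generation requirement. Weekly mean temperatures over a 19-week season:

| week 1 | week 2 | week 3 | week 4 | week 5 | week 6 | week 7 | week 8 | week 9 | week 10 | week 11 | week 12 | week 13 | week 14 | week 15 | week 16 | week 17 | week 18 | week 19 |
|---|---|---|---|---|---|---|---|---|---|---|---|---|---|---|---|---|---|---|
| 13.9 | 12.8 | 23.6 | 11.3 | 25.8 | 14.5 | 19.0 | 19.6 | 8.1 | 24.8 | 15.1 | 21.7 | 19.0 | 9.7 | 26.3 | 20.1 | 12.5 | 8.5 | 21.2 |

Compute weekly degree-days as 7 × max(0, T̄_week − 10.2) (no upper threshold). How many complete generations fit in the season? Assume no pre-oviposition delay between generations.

3 generations

Weekly DD (7 × max(0, T̄ − 10.2)): 25.9, 18.2, 93.8, 7.7, 109.2, 30.1, 61.6, 65.8, 0.0, 102.2, 34.3, 80.5, 61.6, 0.0, 112.7, 69.3, 16.1, 0.0, 77.0.
Season total = 966.0 DD.
Complete generations = ⌊966.0 / 310⌋ = 3.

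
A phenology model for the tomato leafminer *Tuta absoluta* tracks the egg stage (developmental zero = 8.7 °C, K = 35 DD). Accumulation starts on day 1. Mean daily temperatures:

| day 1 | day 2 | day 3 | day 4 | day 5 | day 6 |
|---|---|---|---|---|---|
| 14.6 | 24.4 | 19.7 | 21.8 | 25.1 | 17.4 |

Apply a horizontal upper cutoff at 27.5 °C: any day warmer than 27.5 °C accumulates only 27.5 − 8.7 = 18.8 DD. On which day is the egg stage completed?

Daily DD above 8.7 °C (capped at 18.8): 5.9, 15.7, 11.0, 13.1, 16.4, 8.7.
Cumulative: 5.9, 21.6, 32.6, 45.7, 62.1, 70.8.
The total first reaches 35 DD on day 4.

day 4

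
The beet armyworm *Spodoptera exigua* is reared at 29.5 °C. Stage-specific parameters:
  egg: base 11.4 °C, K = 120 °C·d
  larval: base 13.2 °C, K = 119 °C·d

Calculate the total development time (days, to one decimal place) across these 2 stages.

egg: 120 / (29.5 − 11.4) = 120 / 18.1 = 6.630 d.
larval: 119 / (29.5 − 13.2) = 119 / 16.3 = 7.301 d.
Sum = 13.930 ≈ 13.9 days.

13.9 days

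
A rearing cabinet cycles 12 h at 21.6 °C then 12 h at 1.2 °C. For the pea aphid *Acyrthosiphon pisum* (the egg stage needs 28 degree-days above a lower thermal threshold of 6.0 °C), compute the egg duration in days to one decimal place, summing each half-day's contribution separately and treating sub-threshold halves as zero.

Day half: max(0, 21.6 − 6.0) × 0.5 = 15.6 × 0.5 = 7.80 DD.
Night half: max(0, 1.2 − 6.0) × 0.5 = 0.0 × 0.5 = 0.00 DD.
Per 24 h: 7.80 DD/day.
Duration = 28 / 7.80 = 3.590 ≈ 3.6 days.

3.6 days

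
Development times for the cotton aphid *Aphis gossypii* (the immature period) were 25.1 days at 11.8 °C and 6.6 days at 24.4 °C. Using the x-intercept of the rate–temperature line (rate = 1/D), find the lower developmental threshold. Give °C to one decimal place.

7.3 °C

Linear rate model ⇒ the product D·(T − T_b) is constant across temperatures.
25.1·(11.8 − T_b) = 6.6·(24.4 − T_b)
T_b = (25.1·11.8 − 6.6·24.4) / (25.1 − 6.6) = 135.14 / 18.5 = 7.305 °C ≈ 7.3 °C.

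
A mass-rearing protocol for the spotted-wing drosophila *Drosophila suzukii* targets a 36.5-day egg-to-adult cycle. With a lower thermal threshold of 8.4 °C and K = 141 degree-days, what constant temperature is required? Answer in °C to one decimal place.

12.3 °C

Required daily accumulation = 141 / 36.5 = 3.863 DD/day.
T = T_base + 3.863 = 8.4 + 3.863 = 12.263 ≈ 12.3 °C.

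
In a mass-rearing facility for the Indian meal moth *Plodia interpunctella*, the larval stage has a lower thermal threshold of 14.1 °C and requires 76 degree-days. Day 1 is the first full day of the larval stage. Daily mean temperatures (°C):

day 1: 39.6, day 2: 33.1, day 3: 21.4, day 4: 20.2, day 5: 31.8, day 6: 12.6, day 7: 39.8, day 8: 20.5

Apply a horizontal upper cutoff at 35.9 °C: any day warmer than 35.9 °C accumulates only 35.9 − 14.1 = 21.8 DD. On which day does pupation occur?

Daily DD above 14.1 °C (capped at 21.8): 21.8, 19.0, 7.3, 6.1, 17.7, 0.0, 21.8, 6.4.
Cumulative: 21.8, 40.8, 48.1, 54.2, 71.9, 71.9, 93.7, 100.1.
The total first reaches 76 DD on day 7.

day 7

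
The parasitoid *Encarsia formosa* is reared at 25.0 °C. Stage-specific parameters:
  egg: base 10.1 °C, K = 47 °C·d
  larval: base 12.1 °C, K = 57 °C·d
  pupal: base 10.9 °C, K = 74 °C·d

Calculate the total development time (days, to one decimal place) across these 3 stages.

12.8 days

egg: 47 / (25.0 − 10.1) = 47 / 14.9 = 3.154 d.
larval: 57 / (25.0 − 12.1) = 57 / 12.9 = 4.419 d.
pupal: 74 / (25.0 − 10.9) = 74 / 14.1 = 5.248 d.
Sum = 12.821 ≈ 12.8 days.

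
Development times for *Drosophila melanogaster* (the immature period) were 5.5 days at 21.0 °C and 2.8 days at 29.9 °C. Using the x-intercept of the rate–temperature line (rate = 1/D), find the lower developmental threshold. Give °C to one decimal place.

11.8 °C

Linear rate model ⇒ the product D·(T − T_b) is constant across temperatures.
5.5·(21.0 − T_b) = 2.8·(29.9 − T_b)
T_b = (5.5·21.0 − 2.8·29.9) / (5.5 − 2.8) = 31.78 / 2.7 = 11.770 °C ≈ 11.8 °C.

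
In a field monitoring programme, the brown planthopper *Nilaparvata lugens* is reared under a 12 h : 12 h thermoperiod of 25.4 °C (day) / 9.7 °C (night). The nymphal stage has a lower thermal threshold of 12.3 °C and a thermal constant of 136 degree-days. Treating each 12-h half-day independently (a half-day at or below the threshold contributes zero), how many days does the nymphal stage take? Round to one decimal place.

20.8 days

Day half: max(0, 25.4 − 12.3) × 0.5 = 13.1 × 0.5 = 6.55 DD.
Night half: max(0, 9.7 − 12.3) × 0.5 = 0.0 × 0.5 = 0.00 DD.
Per 24 h: 6.55 DD/day.
Duration = 136 / 6.55 = 20.763 ≈ 20.8 days.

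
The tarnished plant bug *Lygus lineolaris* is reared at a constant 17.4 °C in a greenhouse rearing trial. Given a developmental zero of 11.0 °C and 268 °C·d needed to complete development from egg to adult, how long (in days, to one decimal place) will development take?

Daily accumulation = 17.4 − 11.0 = 6.4 DD/day.
Duration = 268 / 6.4 = 41.875 ≈ 41.9 days.

41.9 days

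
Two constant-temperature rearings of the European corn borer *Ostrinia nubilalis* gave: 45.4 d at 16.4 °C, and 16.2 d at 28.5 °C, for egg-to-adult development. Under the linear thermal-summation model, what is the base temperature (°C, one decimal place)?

9.7 °C

Linear rate model ⇒ the product D·(T − T_b) is constant across temperatures.
45.4·(16.4 − T_b) = 16.2·(28.5 − T_b)
T_b = (45.4·16.4 − 16.2·28.5) / (45.4 − 16.2) = 282.86 / 29.2 = 9.687 °C ≈ 9.7 °C.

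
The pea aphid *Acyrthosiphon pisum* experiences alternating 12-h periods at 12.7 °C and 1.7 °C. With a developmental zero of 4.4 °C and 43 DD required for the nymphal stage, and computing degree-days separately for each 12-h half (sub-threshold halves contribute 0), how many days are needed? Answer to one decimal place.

Day half: max(0, 12.7 − 4.4) × 0.5 = 8.3 × 0.5 = 4.15 DD.
Night half: max(0, 1.7 − 4.4) × 0.5 = 0.0 × 0.5 = 0.00 DD.
Per 24 h: 4.15 DD/day.
Duration = 43 / 4.15 = 10.361 ≈ 10.4 days.

10.4 days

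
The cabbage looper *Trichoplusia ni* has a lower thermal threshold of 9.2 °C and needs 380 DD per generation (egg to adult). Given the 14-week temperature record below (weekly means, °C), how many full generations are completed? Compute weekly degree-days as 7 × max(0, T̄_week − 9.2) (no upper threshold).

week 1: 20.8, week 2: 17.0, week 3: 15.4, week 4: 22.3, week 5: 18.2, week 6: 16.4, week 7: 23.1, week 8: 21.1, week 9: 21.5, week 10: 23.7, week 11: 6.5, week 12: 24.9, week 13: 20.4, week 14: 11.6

Weekly DD (7 × max(0, T̄ − 9.2)): 81.2, 54.6, 43.4, 91.7, 63.0, 50.4, 97.3, 83.3, 86.1, 101.5, 0.0, 109.9, 78.4, 16.8.
Season total = 957.6 DD.
Complete generations = ⌊957.6 / 380⌋ = 2.

2 generations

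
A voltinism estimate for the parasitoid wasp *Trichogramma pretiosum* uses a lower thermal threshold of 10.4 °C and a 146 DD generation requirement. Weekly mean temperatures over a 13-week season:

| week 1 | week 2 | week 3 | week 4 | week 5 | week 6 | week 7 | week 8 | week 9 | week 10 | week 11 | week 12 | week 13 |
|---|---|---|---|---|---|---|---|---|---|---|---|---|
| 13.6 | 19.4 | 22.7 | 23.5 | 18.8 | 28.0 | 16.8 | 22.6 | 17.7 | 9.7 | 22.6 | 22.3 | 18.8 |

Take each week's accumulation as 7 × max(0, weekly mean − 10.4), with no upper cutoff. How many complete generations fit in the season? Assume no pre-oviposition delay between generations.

5 generations

Weekly DD (7 × max(0, T̄ − 10.4)): 22.4, 63.0, 86.1, 91.7, 58.8, 123.2, 44.8, 85.4, 51.1, 0.0, 85.4, 83.3, 58.8.
Season total = 854.0 DD.
Complete generations = ⌊854.0 / 146⌋ = 5.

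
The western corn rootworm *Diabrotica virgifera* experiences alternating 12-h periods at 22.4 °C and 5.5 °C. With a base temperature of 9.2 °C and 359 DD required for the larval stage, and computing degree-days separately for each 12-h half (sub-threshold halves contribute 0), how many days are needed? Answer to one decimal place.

54.4 days

Day half: max(0, 22.4 − 9.2) × 0.5 = 13.2 × 0.5 = 6.60 DD.
Night half: max(0, 5.5 − 9.2) × 0.5 = 0.0 × 0.5 = 0.00 DD.
Per 24 h: 6.60 DD/day.
Duration = 359 / 6.60 = 54.394 ≈ 54.4 days.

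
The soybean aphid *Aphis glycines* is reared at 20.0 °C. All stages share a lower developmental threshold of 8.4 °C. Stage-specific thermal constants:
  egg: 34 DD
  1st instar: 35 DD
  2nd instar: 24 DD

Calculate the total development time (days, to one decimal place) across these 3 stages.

8.0 days

Daily accumulation at 20.0 °C = 20.0 − 8.4 = 11.6 DD/day.
Total K = 34 + 35 + 24 = 93 DD.
Total duration = 93 / 11.6 = 8.017 ≈ 8.0 days.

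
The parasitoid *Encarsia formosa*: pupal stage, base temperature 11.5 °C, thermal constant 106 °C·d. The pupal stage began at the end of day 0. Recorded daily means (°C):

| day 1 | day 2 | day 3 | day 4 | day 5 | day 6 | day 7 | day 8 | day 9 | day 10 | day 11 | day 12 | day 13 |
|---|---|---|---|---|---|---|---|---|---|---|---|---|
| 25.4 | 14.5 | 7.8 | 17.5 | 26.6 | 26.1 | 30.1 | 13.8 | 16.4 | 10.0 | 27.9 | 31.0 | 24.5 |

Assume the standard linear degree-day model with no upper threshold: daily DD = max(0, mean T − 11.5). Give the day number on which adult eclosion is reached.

day 12

Daily DD above 11.5 °C: 13.9, 3.0, 0.0, 6.0, 15.1, 14.6, 18.6, 2.3, 4.9, 0.0, 16.4, 19.5, 13.0.
Cumulative: 13.9, 16.9, 16.9, 22.9, 38.0, 52.6, 71.2, 73.5, 78.4, 78.4, 94.8, 114.3, 127.3.
The total first reaches 106 DD on day 12.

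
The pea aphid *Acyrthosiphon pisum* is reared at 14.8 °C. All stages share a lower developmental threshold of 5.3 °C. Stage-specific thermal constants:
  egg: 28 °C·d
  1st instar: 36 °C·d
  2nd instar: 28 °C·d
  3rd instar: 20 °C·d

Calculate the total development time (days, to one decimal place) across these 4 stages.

11.8 days

Daily accumulation at 14.8 °C = 14.8 − 5.3 = 9.5 DD/day.
Total K = 28 + 36 + 28 + 20 = 112 DD.
Total duration = 112 / 9.5 = 11.789 ≈ 11.8 days.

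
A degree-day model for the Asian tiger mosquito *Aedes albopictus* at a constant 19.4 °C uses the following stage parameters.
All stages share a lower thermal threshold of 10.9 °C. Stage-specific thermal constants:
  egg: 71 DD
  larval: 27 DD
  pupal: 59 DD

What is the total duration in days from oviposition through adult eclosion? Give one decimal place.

Daily accumulation at 19.4 °C = 19.4 − 10.9 = 8.5 DD/day.
Total K = 71 + 27 + 59 = 157 DD.
Total duration = 157 / 8.5 = 18.471 ≈ 18.5 days.

18.5 days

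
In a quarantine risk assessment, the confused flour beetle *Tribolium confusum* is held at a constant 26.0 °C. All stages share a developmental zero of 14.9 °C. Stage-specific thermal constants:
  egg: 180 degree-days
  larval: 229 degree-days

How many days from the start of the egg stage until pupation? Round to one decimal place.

36.8 days

Daily accumulation at 26.0 °C = 26.0 − 14.9 = 11.1 DD/day.
Total K = 180 + 229 = 409 DD.
Total duration = 409 / 11.1 = 36.847 ≈ 36.8 days.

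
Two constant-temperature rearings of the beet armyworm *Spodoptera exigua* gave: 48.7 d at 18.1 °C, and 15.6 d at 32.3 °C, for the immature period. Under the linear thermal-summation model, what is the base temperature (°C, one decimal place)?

Equal thermal constants: D₁(T₁ − T_b) = D₂(T₂ − T_b).
48.7·(18.1 − T_b) = 15.6·(32.3 − T_b)
T_b = (48.7·18.1 − 15.6·32.3) / (48.7 − 15.6) = 377.59 / 33.1 = 11.408 °C ≈ 11.4 °C.

11.4 °C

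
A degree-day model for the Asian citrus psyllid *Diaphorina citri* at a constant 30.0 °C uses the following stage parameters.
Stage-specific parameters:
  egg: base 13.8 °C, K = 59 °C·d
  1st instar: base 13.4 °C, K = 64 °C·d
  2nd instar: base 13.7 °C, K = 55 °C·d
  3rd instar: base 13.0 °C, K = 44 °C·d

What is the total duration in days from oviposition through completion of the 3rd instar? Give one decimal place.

13.5 days

egg: 59 / (30.0 − 13.8) = 59 / 16.2 = 3.642 d.
1st instar: 64 / (30.0 − 13.4) = 64 / 16.6 = 3.855 d.
2nd instar: 55 / (30.0 − 13.7) = 55 / 16.3 = 3.374 d.
3rd instar: 44 / (30.0 − 13.0) = 44 / 17.0 = 2.588 d.
Sum = 13.460 ≈ 13.5 days.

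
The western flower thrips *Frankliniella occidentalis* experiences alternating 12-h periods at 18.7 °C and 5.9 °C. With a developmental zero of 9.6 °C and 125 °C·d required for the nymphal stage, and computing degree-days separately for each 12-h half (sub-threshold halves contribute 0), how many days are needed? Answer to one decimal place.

Day half: max(0, 18.7 − 9.6) × 0.5 = 9.1 × 0.5 = 4.55 DD.
Night half: max(0, 5.9 − 9.6) × 0.5 = 0.0 × 0.5 = 0.00 DD.
Per 24 h: 4.55 DD/day.
Duration = 125 / 4.55 = 27.473 ≈ 27.5 days.

27.5 days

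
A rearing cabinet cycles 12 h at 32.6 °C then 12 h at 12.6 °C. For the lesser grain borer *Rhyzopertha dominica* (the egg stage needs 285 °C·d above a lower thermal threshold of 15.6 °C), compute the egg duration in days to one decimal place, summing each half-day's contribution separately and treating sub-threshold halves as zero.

33.5 days

Day half: max(0, 32.6 − 15.6) × 0.5 = 17.0 × 0.5 = 8.50 DD.
Night half: max(0, 12.6 − 15.6) × 0.5 = 0.0 × 0.5 = 0.00 DD.
Per 24 h: 8.50 DD/day.
Duration = 285 / 8.50 = 33.529 ≈ 33.5 days.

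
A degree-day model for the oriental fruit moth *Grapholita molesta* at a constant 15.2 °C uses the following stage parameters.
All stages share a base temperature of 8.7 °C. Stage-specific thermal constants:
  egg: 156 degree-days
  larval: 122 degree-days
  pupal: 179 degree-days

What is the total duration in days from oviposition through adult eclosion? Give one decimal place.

70.3 days

Daily accumulation at 15.2 °C = 15.2 − 8.7 = 6.5 DD/day.
Total K = 156 + 122 + 179 = 457 DD.
Total duration = 457 / 6.5 = 70.308 ≈ 70.3 days.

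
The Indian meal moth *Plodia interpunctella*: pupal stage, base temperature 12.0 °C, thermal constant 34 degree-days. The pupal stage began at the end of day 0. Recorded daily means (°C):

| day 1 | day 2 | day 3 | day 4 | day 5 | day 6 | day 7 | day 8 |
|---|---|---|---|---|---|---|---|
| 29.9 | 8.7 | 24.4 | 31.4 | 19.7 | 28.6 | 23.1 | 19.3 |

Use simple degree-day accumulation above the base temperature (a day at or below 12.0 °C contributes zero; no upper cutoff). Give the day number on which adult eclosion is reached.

day 4

Daily DD above 12.0 °C: 17.9, 0.0, 12.4, 19.4, 7.7, 16.6, 11.1, 7.3.
Cumulative: 17.9, 17.9, 30.3, 49.7, 57.4, 74.0, 85.1, 92.4.
The total first reaches 34 DD on day 4.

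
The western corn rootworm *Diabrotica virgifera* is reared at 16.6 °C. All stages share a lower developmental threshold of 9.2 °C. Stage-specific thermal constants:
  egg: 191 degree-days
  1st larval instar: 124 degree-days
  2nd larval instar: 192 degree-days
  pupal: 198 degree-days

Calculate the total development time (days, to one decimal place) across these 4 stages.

95.3 days

Daily accumulation at 16.6 °C = 16.6 − 9.2 = 7.4 DD/day.
Total K = 191 + 124 + 192 + 198 = 705 DD.
Total duration = 705 / 7.4 = 95.270 ≈ 95.3 days.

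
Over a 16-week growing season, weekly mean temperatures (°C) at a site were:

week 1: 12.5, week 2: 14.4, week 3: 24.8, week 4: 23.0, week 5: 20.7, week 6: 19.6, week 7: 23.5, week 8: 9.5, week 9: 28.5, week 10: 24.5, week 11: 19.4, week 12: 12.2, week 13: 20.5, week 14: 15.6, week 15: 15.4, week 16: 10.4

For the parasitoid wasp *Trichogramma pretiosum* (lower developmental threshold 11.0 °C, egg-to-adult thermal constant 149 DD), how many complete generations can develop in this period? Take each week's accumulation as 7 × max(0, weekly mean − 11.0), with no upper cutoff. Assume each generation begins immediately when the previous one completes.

Weekly DD (7 × max(0, T̄ − 11.0)): 10.5, 23.8, 96.6, 84.0, 67.9, 60.2, 87.5, 0.0, 122.5, 94.5, 58.8, 8.4, 66.5, 32.2, 30.8, 0.0.
Season total = 844.2 DD.
Complete generations = ⌊844.2 / 149⌋ = 5.

5 generations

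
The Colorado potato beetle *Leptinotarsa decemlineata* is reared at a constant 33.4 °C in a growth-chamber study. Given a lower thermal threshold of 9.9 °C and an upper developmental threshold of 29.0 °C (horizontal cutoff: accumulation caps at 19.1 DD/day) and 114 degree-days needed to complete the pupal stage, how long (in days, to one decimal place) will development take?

Temperature 33.4 °C exceeds the upper threshold, so daily accumulation caps at 29.0 − 9.9 = 19.1 DD/day.
Duration = 114 / 19.1 = 5.969 ≈ 6.0 days.

6.0 days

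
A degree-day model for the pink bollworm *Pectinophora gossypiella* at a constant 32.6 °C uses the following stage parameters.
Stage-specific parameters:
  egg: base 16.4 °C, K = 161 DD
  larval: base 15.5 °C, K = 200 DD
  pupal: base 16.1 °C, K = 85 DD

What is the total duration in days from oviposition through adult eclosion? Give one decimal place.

26.8 days

egg: 161 / (32.6 − 16.4) = 161 / 16.2 = 9.938 d.
larval: 200 / (32.6 − 15.5) = 200 / 17.1 = 11.696 d.
pupal: 85 / (32.6 − 16.1) = 85 / 16.5 = 5.152 d.
Sum = 26.786 ≈ 26.8 days.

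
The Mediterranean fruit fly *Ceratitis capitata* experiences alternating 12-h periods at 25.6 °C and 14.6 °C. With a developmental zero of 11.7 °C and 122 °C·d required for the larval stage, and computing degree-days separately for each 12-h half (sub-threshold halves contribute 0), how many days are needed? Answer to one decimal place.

Day half: max(0, 25.6 − 11.7) × 0.5 = 13.9 × 0.5 = 6.95 DD.
Night half: max(0, 14.6 − 11.7) × 0.5 = 2.9 × 0.5 = 1.45 DD.
Per 24 h: 8.40 DD/day.
Duration = 122 / 8.40 = 14.524 ≈ 14.5 days.

14.5 days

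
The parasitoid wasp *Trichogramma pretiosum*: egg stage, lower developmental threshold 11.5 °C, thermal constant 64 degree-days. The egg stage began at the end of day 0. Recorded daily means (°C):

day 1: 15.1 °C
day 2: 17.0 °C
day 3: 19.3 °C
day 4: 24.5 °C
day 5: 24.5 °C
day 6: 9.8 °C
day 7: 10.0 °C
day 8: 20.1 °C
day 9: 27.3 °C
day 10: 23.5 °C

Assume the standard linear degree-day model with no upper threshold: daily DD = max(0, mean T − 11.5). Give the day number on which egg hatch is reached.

Daily DD above 11.5 °C: 3.6, 5.5, 7.8, 13.0, 13.0, 0.0, 0.0, 8.6, 15.8, 12.0.
Cumulative: 3.6, 9.1, 16.9, 29.9, 42.9, 42.9, 42.9, 51.5, 67.3, 79.3.
The total first reaches 64 DD on day 9.

day 9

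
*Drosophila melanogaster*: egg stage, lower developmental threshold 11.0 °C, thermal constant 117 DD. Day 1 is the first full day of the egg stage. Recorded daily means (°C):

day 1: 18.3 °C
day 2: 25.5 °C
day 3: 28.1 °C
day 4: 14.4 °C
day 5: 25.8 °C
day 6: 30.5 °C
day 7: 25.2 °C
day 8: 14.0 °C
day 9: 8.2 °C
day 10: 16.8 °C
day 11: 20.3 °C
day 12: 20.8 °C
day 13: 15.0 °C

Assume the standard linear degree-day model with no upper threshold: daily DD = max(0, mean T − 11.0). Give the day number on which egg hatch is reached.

Daily DD above 11.0 °C: 7.3, 14.5, 17.1, 3.4, 14.8, 19.5, 14.2, 3.0, 0.0, 5.8, 9.3, 9.8, 4.0.
Cumulative: 7.3, 21.8, 38.9, 42.3, 57.1, 76.6, 90.8, 93.8, 93.8, 99.6, 108.9, 118.7, 122.7.
The total first reaches 117 DD on day 12.

day 12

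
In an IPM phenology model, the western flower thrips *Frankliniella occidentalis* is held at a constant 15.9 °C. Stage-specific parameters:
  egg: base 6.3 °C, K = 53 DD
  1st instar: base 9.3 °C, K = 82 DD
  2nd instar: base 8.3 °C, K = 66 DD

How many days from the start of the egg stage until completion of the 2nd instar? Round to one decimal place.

egg: 53 / (15.9 − 6.3) = 53 / 9.6 = 5.521 d.
1st instar: 82 / (15.9 − 9.3) = 82 / 6.6 = 12.424 d.
2nd instar: 66 / (15.9 − 8.3) = 66 / 7.6 = 8.684 d.
Sum = 26.629 ≈ 26.6 days.

26.6 days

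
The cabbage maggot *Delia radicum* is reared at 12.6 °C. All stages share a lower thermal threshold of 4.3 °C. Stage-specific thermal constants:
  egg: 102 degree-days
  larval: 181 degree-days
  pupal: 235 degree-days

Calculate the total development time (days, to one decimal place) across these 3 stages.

Daily accumulation at 12.6 °C = 12.6 − 4.3 = 8.3 DD/day.
Total K = 102 + 181 + 235 = 518 DD.
Total duration = 518 / 8.3 = 62.410 ≈ 62.4 days.

62.4 days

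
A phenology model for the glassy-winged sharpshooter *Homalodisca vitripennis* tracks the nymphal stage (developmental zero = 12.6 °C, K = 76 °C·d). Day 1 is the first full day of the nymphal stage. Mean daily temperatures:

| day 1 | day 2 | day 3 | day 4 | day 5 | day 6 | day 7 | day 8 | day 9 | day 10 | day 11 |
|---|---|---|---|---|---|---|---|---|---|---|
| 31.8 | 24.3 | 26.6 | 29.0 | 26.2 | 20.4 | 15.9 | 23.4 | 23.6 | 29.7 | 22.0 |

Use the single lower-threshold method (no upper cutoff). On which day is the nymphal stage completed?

day 6

Daily DD above 12.6 °C: 19.2, 11.7, 14.0, 16.4, 13.6, 7.8, 3.3, 10.8, 11.0, 17.1, 9.4.
Cumulative: 19.2, 30.9, 44.9, 61.3, 74.9, 82.7, 86.0, 96.8, 107.8, 124.9, 134.3.
The total first reaches 76 DD on day 6.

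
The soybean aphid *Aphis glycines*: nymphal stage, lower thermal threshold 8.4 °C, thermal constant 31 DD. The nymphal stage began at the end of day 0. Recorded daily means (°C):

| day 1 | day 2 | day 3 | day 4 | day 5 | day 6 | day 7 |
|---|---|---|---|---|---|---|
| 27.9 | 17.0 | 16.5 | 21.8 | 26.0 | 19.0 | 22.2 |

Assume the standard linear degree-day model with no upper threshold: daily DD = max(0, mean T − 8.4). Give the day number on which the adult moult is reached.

Daily DD above 8.4 °C: 19.5, 8.6, 8.1, 13.4, 17.6, 10.6, 13.8.
Cumulative: 19.5, 28.1, 36.2, 49.6, 67.2, 77.8, 91.6.
The total first reaches 31 DD on day 3.

day 3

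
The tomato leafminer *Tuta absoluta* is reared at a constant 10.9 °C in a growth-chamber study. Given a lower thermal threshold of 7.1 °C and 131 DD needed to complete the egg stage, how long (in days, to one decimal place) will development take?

34.5 days

Daily accumulation = 10.9 − 7.1 = 3.8 DD/day.
Duration = 131 / 3.8 = 34.474 ≈ 34.5 days.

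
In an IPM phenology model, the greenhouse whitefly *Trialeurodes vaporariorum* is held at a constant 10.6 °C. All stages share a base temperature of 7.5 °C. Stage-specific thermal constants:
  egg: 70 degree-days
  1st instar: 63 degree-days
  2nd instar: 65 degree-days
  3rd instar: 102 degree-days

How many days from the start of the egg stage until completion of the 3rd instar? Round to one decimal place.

96.8 days

Daily accumulation at 10.6 °C = 10.6 − 7.5 = 3.1 DD/day.
Total K = 70 + 63 + 65 + 102 = 300 DD.
Total duration = 300 / 3.1 = 96.774 ≈ 96.8 days.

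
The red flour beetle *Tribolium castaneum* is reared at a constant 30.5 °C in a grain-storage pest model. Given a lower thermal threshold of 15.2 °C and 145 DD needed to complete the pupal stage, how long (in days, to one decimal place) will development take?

Daily accumulation = 30.5 − 15.2 = 15.3 DD/day.
Duration = 145 / 15.3 = 9.477 ≈ 9.5 days.

9.5 days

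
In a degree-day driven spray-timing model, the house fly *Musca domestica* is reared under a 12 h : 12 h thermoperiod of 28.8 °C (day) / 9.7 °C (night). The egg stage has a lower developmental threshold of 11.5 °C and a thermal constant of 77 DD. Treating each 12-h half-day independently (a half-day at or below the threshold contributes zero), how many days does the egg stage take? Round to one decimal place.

8.9 days

Day half: max(0, 28.8 − 11.5) × 0.5 = 17.3 × 0.5 = 8.65 DD.
Night half: max(0, 9.7 − 11.5) × 0.5 = 0.0 × 0.5 = 0.00 DD.
Per 24 h: 8.65 DD/day.
Duration = 77 / 8.65 = 8.902 ≈ 8.9 days.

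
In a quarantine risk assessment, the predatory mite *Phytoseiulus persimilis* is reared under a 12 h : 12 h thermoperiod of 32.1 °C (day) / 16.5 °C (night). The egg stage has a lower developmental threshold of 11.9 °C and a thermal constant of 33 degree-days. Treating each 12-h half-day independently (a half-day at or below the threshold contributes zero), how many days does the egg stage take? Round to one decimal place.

Day half: max(0, 32.1 − 11.9) × 0.5 = 20.2 × 0.5 = 10.10 DD.
Night half: max(0, 16.5 − 11.9) × 0.5 = 4.6 × 0.5 = 2.30 DD.
Per 24 h: 12.40 DD/day.
Duration = 33 / 12.40 = 2.661 ≈ 2.7 days.

2.7 days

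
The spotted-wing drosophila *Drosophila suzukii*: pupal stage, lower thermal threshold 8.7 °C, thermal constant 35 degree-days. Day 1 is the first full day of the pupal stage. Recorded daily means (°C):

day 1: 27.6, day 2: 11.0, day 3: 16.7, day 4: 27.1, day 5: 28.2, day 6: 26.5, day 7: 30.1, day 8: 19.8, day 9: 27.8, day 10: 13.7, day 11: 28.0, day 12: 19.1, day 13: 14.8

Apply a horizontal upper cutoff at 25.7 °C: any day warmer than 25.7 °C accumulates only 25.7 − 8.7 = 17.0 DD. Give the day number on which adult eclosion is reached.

day 4

Daily DD above 8.7 °C (capped at 17.0): 17.0, 2.3, 8.0, 17.0, 17.0, 17.0, 17.0, 11.1, 17.0, 5.0, 17.0, 10.4, 6.1.
Cumulative: 17.0, 19.3, 27.3, 44.3, 61.3, 78.3, 95.3, 106.4, 123.4, 128.4, 145.4, 155.8, 161.9.
The total first reaches 35 DD on day 4.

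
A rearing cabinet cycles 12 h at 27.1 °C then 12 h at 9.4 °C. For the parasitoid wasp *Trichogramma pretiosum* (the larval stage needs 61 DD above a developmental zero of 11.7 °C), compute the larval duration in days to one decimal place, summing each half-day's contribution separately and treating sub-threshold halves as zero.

Day half: max(0, 27.1 − 11.7) × 0.5 = 15.4 × 0.5 = 7.70 DD.
Night half: max(0, 9.4 − 11.7) × 0.5 = 0.0 × 0.5 = 0.00 DD.
Per 24 h: 7.70 DD/day.
Duration = 61 / 7.70 = 7.922 ≈ 7.9 days.

7.9 days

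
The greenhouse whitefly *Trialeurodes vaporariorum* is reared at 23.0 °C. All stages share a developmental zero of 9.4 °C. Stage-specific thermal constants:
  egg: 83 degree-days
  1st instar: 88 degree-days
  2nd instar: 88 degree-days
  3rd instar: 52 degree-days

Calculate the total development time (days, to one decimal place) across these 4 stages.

22.9 days

Daily accumulation at 23.0 °C = 23.0 − 9.4 = 13.6 DD/day.
Total K = 83 + 88 + 88 + 52 = 311 DD.
Total duration = 311 / 13.6 = 22.868 ≈ 22.9 days.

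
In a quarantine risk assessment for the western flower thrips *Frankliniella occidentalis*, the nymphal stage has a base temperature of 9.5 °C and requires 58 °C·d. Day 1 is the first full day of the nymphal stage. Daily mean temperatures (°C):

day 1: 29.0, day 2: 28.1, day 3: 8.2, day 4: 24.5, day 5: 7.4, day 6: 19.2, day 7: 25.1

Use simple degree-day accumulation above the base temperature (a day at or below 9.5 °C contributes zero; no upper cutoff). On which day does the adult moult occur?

day 6

Daily DD above 9.5 °C: 19.5, 18.6, 0.0, 15.0, 0.0, 9.7, 15.6.
Cumulative: 19.5, 38.1, 38.1, 53.1, 53.1, 62.8, 78.4.
The total first reaches 58 DD on day 6.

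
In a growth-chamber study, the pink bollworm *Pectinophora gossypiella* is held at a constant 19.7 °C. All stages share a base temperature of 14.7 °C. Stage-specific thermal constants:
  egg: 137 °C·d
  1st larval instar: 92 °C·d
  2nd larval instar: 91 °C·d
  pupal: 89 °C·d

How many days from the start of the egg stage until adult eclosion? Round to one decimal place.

Daily accumulation at 19.7 °C = 19.7 − 14.7 = 5.0 DD/day.
Total K = 137 + 92 + 91 + 89 = 409 DD.
Total duration = 409 / 5.0 = 81.800 ≈ 81.8 days.

81.8 days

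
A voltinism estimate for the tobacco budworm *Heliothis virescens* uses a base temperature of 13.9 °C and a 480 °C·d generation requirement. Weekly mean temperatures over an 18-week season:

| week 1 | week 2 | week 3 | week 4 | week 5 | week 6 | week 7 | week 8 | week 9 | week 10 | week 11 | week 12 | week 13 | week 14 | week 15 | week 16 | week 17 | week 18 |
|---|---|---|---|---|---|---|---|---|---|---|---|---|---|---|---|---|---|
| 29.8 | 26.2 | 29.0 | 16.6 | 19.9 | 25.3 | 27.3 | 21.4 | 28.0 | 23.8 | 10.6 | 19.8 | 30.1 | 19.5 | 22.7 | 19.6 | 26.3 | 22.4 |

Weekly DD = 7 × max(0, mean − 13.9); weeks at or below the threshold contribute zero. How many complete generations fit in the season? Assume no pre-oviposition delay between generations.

Weekly DD (7 × max(0, T̄ − 13.9)): 111.3, 86.1, 105.7, 18.9, 42.0, 79.8, 93.8, 52.5, 98.7, 69.3, 0.0, 41.3, 113.4, 39.2, 61.6, 39.9, 86.8, 59.5.
Season total = 1199.8 DD.
Complete generations = ⌊1199.8 / 480⌋ = 2.

2 generations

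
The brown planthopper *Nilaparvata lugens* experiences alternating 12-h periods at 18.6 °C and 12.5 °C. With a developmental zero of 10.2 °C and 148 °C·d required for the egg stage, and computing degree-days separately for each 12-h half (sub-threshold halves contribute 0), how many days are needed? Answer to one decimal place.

27.7 days

Day half: max(0, 18.6 − 10.2) × 0.5 = 8.4 × 0.5 = 4.20 DD.
Night half: max(0, 12.5 − 10.2) × 0.5 = 2.3 × 0.5 = 1.15 DD.
Per 24 h: 5.35 DD/day.
Duration = 148 / 5.35 = 27.664 ≈ 27.7 days.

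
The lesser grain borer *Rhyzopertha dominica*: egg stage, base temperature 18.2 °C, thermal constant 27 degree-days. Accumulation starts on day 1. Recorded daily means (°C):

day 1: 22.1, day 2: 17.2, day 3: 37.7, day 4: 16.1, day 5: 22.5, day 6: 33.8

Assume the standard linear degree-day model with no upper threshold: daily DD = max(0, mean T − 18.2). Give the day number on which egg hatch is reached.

day 5

Daily DD above 18.2 °C: 3.9, 0.0, 19.5, 0.0, 4.3, 15.6.
Cumulative: 3.9, 3.9, 23.4, 23.4, 27.7, 43.3.
The total first reaches 27 DD on day 5.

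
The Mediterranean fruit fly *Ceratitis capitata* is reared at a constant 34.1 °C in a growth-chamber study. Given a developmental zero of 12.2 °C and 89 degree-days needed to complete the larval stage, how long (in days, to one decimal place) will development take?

Daily accumulation = 34.1 − 12.2 = 21.9 DD/day.
Duration = 89 / 21.9 = 4.064 ≈ 4.1 days.

4.1 days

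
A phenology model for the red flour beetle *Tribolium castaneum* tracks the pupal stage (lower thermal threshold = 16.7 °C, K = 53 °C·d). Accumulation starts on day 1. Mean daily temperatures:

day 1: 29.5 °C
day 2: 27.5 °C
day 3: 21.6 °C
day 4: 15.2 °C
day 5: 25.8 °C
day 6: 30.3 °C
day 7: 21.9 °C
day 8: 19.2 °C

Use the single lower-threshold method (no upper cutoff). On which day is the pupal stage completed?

day 7

Daily DD above 16.7 °C: 12.8, 10.8, 4.9, 0.0, 9.1, 13.6, 5.2, 2.5.
Cumulative: 12.8, 23.6, 28.5, 28.5, 37.6, 51.2, 56.4, 58.9.
The total first reaches 53 DD on day 7.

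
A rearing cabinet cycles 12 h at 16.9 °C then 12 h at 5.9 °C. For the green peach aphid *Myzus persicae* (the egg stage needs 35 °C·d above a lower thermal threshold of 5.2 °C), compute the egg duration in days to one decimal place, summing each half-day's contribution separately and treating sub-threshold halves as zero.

Day half: max(0, 16.9 − 5.2) × 0.5 = 11.7 × 0.5 = 5.85 DD.
Night half: max(0, 5.9 − 5.2) × 0.5 = 0.7 × 0.5 = 0.35 DD.
Per 24 h: 6.20 DD/day.
Duration = 35 / 6.20 = 5.645 ≈ 5.6 days.

5.6 days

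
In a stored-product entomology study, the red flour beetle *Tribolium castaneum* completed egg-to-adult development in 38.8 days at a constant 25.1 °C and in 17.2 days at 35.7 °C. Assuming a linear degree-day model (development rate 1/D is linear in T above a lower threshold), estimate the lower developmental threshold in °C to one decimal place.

Equal thermal constants: D₁(T₁ − T_b) = D₂(T₂ − T_b).
38.8·(25.1 − T_b) = 17.2·(35.7 − T_b)
T_b = (38.8·25.1 − 17.2·35.7) / (38.8 − 17.2) = 359.84 / 21.6 = 16.659 °C ≈ 16.7 °C.

16.7 °C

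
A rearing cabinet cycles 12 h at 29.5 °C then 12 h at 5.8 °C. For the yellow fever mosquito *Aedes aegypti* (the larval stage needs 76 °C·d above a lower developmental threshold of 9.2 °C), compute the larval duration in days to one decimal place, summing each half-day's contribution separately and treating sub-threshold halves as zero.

Day half: max(0, 29.5 − 9.2) × 0.5 = 20.3 × 0.5 = 10.15 DD.
Night half: max(0, 5.8 − 9.2) × 0.5 = 0.0 × 0.5 = 0.00 DD.
Per 24 h: 10.15 DD/day.
Duration = 76 / 10.15 = 7.488 ≈ 7.5 days.

7.5 days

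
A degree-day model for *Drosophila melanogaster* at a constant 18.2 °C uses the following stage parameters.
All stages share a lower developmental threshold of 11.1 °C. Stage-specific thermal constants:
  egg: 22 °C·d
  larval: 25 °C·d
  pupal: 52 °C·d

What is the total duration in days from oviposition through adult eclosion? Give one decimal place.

Daily accumulation at 18.2 °C = 18.2 − 11.1 = 7.1 DD/day.
Total K = 22 + 25 + 52 = 99 DD.
Total duration = 99 / 7.1 = 13.944 ≈ 13.9 days.

13.9 days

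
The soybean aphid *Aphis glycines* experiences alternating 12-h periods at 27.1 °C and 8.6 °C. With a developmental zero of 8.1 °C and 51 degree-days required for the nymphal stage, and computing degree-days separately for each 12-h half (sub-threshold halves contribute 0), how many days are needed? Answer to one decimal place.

Day half: max(0, 27.1 − 8.1) × 0.5 = 19.0 × 0.5 = 9.50 DD.
Night half: max(0, 8.6 − 8.1) × 0.5 = 0.5 × 0.5 = 0.25 DD.
Per 24 h: 9.75 DD/day.
Duration = 51 / 9.75 = 5.231 ≈ 5.2 days.

5.2 days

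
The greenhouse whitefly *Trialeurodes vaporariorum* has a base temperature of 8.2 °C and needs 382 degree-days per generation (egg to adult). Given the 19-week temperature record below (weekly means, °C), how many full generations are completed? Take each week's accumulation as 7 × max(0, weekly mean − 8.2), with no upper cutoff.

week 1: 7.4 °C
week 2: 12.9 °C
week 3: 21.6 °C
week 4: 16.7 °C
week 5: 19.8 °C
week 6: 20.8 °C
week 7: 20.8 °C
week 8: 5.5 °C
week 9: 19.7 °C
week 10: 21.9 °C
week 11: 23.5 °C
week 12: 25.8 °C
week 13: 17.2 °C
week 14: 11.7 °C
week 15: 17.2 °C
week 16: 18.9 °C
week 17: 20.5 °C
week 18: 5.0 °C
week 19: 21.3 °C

3 generations

Weekly DD (7 × max(0, T̄ − 8.2)): 0.0, 32.9, 93.8, 59.5, 81.2, 88.2, 88.2, 0.0, 80.5, 95.9, 107.1, 123.2, 63.0, 24.5, 63.0, 74.9, 86.1, 0.0, 91.7.
Season total = 1253.7 DD.
Complete generations = ⌊1253.7 / 382⌋ = 3.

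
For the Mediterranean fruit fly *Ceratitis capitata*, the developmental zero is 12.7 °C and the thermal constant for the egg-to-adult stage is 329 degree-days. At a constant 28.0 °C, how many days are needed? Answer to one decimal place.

21.5 days

Daily accumulation = 28.0 − 12.7 = 15.3 DD/day.
Duration = 329 / 15.3 = 21.503 ≈ 21.5 days.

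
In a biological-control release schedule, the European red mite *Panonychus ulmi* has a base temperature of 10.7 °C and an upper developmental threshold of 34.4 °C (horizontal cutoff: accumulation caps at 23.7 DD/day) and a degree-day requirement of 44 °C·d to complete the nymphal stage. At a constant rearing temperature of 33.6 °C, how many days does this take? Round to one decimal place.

1.9 days

Daily accumulation = 33.6 − 10.7 = 22.9 DD/day.
Duration = 44 / 22.9 = 1.921 ≈ 1.9 days.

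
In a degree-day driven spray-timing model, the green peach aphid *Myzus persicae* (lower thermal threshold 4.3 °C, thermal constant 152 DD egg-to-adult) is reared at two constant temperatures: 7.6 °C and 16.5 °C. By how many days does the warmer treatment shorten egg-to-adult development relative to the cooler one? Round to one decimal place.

At 7.6 °C: 152 / (7.6 − 4.3) = 152 / 3.3 = 46.061 d.
At 16.5 °C: 152 / (16.5 − 4.3) = 152 / 12.2 = 12.459 d.
Difference = |46.061 − 12.459| = 33.602 ≈ 33.6 days.

33.6 days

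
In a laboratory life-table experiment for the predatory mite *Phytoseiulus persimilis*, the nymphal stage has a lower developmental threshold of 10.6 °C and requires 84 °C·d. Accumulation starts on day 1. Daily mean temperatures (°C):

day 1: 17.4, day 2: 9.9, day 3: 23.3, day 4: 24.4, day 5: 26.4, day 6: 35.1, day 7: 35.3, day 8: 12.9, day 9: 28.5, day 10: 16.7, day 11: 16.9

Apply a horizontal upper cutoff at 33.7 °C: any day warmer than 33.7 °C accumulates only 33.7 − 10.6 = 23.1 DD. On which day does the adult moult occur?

day 7

Daily DD above 10.6 °C (capped at 23.1): 6.8, 0.0, 12.7, 13.8, 15.8, 23.1, 23.1, 2.3, 17.9, 6.1, 6.3.
Cumulative: 6.8, 6.8, 19.5, 33.3, 49.1, 72.2, 95.3, 97.6, 115.5, 121.6, 127.9.
The total first reaches 84 DD on day 7.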